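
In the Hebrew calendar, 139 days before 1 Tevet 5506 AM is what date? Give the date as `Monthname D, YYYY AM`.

Av 9, 5505 AM

Counting 139 days back from JDN 2358766 reaches JDN 2358627, which is Av 9, 5505 AM.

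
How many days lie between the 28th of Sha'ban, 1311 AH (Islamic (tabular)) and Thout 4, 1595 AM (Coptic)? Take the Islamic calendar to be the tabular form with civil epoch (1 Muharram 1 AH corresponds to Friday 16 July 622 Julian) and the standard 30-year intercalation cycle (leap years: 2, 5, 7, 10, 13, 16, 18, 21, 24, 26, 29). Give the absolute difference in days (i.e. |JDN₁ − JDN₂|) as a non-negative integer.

First date → JDN 2412894; second date → JDN 2407241.
The interval is |2412894 − 2407241| = 5653 days.

5653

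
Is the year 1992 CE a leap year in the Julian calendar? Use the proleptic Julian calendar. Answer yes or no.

yes

1992 mod 4 = 0, so it is a leap year in the Julian calendar.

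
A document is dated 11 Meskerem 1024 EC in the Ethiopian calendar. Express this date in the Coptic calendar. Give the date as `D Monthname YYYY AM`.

The source date corresponds to 15 September 1031 in the proleptic Gregorian calendar (JDN 2097882).
That day falls on 11 Thout 748 AM in the Coptic calendar.

11 Thout 748 AM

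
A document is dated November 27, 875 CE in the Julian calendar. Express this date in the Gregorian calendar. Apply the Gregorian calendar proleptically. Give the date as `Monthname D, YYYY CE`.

December 1, 875 CE

The Julian–Gregorian offset here is 4 days (Julian trailing).
27 November 875 Julian + 4 days → 1 December 875 Gregorian.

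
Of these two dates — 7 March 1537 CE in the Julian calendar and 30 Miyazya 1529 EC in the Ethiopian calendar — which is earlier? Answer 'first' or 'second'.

Converting both to JDN: 2282513 vs 2282562; the smaller is the first.

first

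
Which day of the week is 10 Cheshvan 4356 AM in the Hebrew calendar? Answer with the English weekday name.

Wednesday

In the proleptic Gregorian calendar this is 21 October 595 (JDN 1938673).
1938673 ≡ 2 (mod 7); counting from Monday = 0 gives Wednesday.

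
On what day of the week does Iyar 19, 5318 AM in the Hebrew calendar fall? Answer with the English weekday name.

In the proleptic Gregorian calendar this is 17 May 1558 (JDN 2290244).
JDN 2290244 mod 7 = 5, and JDN 0 was a Monday, so this is a Saturday.

Saturday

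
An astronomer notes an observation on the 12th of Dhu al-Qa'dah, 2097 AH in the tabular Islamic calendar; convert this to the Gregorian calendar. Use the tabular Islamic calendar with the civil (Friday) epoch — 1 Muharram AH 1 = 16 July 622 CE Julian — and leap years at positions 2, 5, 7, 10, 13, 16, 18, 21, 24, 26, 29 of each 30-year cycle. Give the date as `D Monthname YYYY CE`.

Both dates share Julian Day Number 2691499; in the Gregorian calendar that is 21 December 2656 CE.

21 December 2656 CE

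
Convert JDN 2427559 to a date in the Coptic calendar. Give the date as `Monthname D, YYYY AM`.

Parmouti 23, 1650 AM

JDN 2427559 is 1 May 1934 in the Gregorian calendar.
In the Coptic calendar that day is Parmouti 23, 1650 AM.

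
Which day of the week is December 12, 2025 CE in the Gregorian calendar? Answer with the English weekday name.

Friday

2461022 ≡ 4 (mod 7); counting from Monday = 0 gives Friday.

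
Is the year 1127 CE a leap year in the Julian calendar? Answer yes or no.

no

1127 mod 4 = 3, so it is a common year in the Julian calendar.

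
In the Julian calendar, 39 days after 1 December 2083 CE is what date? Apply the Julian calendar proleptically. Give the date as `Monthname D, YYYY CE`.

JDN of 1 December 2083 CE = 2482208.
2482208 + 39 = 2482247.
JDN 2482247 in the Julian calendar is January 9, 2084 CE.

January 9, 2084 CE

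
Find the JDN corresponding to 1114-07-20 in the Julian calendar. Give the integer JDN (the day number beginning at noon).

2128147

In the proleptic Gregorian calendar the same day is 27 July 1114.
JDN 2400001 is 17 November 1858 CE (Gregorian), MJD 0; the target day is −271854 days from there, so JDN = 2128147.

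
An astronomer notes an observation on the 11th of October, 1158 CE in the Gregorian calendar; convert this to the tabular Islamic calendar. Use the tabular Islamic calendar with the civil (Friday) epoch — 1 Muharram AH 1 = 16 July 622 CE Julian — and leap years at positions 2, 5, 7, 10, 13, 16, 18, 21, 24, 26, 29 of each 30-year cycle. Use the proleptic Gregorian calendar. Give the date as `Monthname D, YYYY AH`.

Julian Day Number of the source date = 2144294.
Converting JDN 2144294 to the tabular Islamic calendar gives 9 Ramadan 553 AH.

Ramadan 9, 553 AH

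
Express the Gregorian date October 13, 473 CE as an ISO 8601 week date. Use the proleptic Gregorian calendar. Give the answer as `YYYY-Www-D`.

The weekday is Friday (ISO weekday 5).
That Friday belongs to ISO week 41 of ISO year 473.

0473-W41-5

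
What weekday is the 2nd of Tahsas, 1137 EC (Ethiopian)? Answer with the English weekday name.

Tuesday

This is JDN 2139236 (5 December 1144 Gregorian).
Since JDN mod 7 = 1 (0 = Monday), the day is Tuesday.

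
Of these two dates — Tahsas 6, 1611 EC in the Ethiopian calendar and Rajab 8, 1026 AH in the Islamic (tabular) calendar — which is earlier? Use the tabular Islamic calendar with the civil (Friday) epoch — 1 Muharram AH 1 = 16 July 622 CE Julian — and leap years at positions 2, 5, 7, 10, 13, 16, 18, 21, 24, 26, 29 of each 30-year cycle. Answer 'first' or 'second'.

First date → JDN 2312368; second date → JDN 2311850.
JDN 2311850 < JDN 2312368, so the second date is earlier.

second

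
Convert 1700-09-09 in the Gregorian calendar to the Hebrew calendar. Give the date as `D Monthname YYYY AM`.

Julian Day Number of the source date = 2342224.
Converting JDN 2342224 to the Hebrew calendar gives 25 Elul 5460 AM.

25 Elul 5460 AM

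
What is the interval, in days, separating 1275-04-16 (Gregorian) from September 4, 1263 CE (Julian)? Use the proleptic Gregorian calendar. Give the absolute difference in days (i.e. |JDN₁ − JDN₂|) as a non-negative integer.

4235

JDN of the first date = 2186850.
JDN of the second date = 2182615.
|2182615 − 2186850| = 4235.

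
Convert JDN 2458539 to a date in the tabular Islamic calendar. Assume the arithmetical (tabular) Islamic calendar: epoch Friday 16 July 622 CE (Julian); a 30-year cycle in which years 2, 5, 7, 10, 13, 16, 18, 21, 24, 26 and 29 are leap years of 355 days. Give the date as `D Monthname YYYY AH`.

18 Jumada al-Thani 1440 AH

JDN 2458539 is 24 February 2019 in the Gregorian calendar.
In the tabular Islamic calendar that day is 18 Jumada al-Thani 1440 AH.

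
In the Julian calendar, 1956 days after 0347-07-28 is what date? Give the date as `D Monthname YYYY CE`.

4 December 352 CE

Counting 1956 days forward from JDN 1848008 reaches JDN 1849964, which is 4 December 352 CE.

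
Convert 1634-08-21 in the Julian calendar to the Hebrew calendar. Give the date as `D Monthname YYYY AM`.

7 Elul 5394 AM

Julian Day Number of the source date = 2318109.
Converting JDN 2318109 to the Hebrew calendar gives 7 Elul 5394 AM.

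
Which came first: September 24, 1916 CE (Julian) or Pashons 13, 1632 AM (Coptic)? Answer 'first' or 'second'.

The two dates have Julian Day Numbers 2421144 and 2421005 respectively.
Since 2421005 < 2421144, the second date comes first.

second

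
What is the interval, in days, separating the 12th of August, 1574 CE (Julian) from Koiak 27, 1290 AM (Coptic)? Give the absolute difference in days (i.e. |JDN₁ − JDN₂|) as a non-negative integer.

JDN of the first date = 2296185.
JDN of the second date = 2295953.
|2295953 − 2296185| = 232.

232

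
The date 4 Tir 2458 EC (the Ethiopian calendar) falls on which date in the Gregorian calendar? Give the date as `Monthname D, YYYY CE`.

January 15, 2466 CE

Julian Day Number of the source date = 2621763.
Converting JDN 2621763 to the Gregorian calendar gives 15 January 2466 CE.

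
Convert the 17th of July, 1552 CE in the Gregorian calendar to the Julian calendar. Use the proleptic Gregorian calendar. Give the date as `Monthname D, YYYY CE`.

For dates in this range the Gregorian date is 10 days ahead of the Julian.
17 July 1552 Gregorian − 10 days → 7 July 1552 Julian.

July 7, 1552 CE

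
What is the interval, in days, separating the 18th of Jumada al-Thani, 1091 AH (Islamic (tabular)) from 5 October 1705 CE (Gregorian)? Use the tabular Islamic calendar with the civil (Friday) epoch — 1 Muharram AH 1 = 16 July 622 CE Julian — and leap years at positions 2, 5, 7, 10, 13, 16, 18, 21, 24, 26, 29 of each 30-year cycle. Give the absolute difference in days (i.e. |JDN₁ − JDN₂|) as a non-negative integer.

JDN of the first date = 2334865.
JDN of the second date = 2344076.
|2344076 − 2334865| = 9211.

9211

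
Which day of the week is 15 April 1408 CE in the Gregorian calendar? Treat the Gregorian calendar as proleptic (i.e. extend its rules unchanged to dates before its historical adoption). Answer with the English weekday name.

2235426 ≡ 4 (mod 7); counting from Monday = 0 gives Friday.

Friday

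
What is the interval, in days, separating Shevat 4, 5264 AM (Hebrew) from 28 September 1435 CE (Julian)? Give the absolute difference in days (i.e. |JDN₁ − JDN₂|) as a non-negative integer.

JDN of the first date = 2270413.
JDN of the second date = 2245462.
|2245462 − 2270413| = 24951.

24951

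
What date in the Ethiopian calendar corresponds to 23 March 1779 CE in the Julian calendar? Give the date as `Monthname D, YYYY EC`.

The source date corresponds to 3 April 1779 in the Gregorian calendar (JDN 2370919).
That day falls on 27 Megabit 1771 EC in the Ethiopian calendar.

Megabit 27, 1771 EC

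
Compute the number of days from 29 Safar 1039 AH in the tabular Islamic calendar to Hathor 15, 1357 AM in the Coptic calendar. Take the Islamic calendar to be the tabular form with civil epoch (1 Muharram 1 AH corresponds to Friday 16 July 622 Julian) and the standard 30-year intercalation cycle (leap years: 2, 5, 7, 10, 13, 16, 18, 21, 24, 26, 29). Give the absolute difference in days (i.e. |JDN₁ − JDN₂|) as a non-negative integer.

First date → JDN 2316331; second date → JDN 2320383.
The interval is |2316331 − 2320383| = 4052 days.

4052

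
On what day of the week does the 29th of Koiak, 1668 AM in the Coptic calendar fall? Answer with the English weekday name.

In the Gregorian calendar this is 8 January 1952 (JDN 2434020).
JDN 2434020 mod 7 = 1, and JDN 0 was a Monday, so this is a Tuesday.

Tuesday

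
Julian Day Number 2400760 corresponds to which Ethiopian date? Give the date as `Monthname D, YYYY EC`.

JDN 2400760 is 15 December 1860 in the Gregorian calendar.
In the Ethiopian calendar that day is Tahsas 7, 1853 EC.

Tahsas 7, 1853 EC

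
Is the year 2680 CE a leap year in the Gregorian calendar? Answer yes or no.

2680 is divisible by 4 and not by 100, so it is a leap year.

yes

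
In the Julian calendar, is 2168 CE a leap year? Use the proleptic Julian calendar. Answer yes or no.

yes

2168 mod 4 = 0, so it is a leap year in the Julian calendar.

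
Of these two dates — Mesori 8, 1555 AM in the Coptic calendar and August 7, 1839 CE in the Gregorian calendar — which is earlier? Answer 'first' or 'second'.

Converting both to JDN: 2392965 vs 2392959; the smaller is the second.

second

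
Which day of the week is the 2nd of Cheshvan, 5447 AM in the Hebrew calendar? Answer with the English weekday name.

Sunday

In the Gregorian calendar this is 20 October 1686 (JDN 2337152).
JDN 2337152 mod 7 = 6, and JDN 0 was a Monday, so this is a Sunday.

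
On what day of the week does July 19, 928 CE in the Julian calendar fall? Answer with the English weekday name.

Saturday

This is JDN 2060210 (24 July 928 Gregorian).
JDN 2060210 mod 7 = 5, and JDN 0 was a Monday, so this is a Saturday.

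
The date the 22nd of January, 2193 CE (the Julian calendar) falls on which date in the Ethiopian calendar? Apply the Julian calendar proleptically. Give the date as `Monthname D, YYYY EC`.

The source date corresponds to 5 February 2193 in the Gregorian calendar (JDN 2522073).
That day falls on 27 Tir 2185 EC in the Ethiopian calendar.

Tir 27, 2185 EC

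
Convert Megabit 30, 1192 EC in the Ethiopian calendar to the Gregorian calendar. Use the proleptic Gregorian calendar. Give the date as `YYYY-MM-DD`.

Both dates share Julian Day Number 2159443; in the Gregorian calendar that is 2 April 1200 CE.

1200-04-02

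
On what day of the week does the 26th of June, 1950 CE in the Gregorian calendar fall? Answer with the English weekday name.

Monday

Since JDN mod 7 = 0 (0 = Monday), the day is Monday.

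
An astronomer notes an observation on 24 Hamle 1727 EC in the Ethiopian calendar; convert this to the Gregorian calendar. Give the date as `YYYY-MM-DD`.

Both dates share Julian Day Number 2354965; in the Gregorian calendar that is 29 July 1735 CE.

1735-07-29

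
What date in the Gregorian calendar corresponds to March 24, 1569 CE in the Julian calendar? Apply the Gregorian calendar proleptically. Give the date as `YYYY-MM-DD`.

The Julian–Gregorian offset here is 10 days (Julian trailing).
24 March 1569 Julian + 10 days → 3 April 1569 Gregorian.

1569-04-03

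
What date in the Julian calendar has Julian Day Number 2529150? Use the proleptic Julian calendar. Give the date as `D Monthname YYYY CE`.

8 June 2212 CE

The Gregorian equivalent of JDN 2529150 is 23 June 2212.
In the Julian calendar that day is 8 June 2212 CE.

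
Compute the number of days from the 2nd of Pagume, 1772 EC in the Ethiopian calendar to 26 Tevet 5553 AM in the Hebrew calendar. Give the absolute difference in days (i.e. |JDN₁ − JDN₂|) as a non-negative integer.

JDN of the first date = 2371440.
JDN of the second date = 2375950.
|2375950 − 2371440| = 4510.

4510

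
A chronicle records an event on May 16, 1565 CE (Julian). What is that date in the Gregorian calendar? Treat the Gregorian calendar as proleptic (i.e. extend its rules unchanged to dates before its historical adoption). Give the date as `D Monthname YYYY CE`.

26 May 1565 CE

At this point the Julian calendar is 10 days behind the Gregorian.
16 May 1565 Julian + 10 days → 26 May 1565 Gregorian.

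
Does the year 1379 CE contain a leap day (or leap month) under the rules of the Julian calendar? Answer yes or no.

no

1379 mod 4 = 3, so it is a common year in the Julian calendar.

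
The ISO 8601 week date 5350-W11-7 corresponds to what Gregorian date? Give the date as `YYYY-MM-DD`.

5350-03-15

ISO week 1 of 5350 is the week containing the first Thursday of 5350.
Week 11, day 7 (Sunday) lands on 5350-03-15.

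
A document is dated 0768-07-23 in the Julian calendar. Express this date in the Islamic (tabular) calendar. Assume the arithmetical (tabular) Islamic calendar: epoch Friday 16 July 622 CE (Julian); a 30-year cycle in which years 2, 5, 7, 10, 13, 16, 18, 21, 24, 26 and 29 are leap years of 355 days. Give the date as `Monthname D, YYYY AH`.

Rajab 3, 151 AH

Both dates share Julian Day Number 2001774; in the tabular Islamic calendar that is 3 Rajab 151 AH.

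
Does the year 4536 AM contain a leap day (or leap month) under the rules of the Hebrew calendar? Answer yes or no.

yes

Hebrew year 4536 is year 14 of its 19-year Metonic cycle; leap years are at positions 3, 6, 8, 11, 14, 17, 19, so it is a leap year (13 months).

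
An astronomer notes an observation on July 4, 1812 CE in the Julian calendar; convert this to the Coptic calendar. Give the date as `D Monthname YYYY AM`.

10 Epip 1528 AM

Both dates share Julian Day Number 2383076; in the Coptic calendar that is 10 Epip 1528 AM.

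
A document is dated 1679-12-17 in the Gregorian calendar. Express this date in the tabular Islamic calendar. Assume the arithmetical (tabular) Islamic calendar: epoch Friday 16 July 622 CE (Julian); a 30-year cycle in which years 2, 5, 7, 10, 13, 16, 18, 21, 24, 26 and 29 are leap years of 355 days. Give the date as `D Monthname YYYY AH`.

Julian Day Number of the source date = 2334653.
Converting JDN 2334653 to the tabular Islamic calendar gives 14 Dhu al-Qa'dah 1090 AH.

14 Dhu al-Qa'dah 1090 AH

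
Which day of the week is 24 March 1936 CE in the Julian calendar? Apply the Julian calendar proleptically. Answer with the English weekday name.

Monday

This is JDN 2428265 (6 April 1936 Gregorian).
2428265 ≡ 0 (mod 7); counting from Monday = 0 gives Monday.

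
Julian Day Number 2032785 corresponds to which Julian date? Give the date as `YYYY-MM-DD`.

The proleptic Gregorian equivalent of JDN 2032785 is 22 June 853.
In the Julian calendar that day is 0853-06-18.

0853-06-18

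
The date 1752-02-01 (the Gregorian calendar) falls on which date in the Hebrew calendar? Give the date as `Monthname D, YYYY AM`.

Shevat 16, 5512 AM

Both dates share Julian Day Number 2360996; in the Hebrew calendar that is 16 Shevat 5512 AM.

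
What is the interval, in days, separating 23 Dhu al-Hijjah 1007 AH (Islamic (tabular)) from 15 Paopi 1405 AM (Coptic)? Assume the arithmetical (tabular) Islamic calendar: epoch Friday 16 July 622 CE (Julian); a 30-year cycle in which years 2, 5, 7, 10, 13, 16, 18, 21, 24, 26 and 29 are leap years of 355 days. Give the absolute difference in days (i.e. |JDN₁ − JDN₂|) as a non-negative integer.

First date → JDN 2305280; second date → JDN 2337885.
The interval is |2305280 − 2337885| = 32605 days.

32605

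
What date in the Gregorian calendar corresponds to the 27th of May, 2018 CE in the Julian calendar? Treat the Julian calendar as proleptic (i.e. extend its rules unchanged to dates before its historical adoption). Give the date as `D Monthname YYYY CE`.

9 June 2018 CE

The Julian–Gregorian offset here is 13 days (Julian trailing).
27 May 2018 Julian + 13 days → 9 June 2018 Gregorian.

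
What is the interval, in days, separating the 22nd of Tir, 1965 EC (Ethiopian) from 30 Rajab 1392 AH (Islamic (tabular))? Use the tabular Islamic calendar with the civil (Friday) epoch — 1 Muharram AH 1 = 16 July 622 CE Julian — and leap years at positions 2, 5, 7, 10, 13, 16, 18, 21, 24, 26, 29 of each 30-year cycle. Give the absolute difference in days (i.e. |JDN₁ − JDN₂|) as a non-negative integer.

143

JDN of the first date = 2441713.
JDN of the second date = 2441570.
|2441570 − 2441713| = 143.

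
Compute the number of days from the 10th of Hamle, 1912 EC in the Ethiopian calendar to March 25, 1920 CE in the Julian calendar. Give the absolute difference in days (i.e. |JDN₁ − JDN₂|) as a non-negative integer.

JDN of the first date = 2422523.
JDN of the second date = 2422422.
|2422422 − 2422523| = 101.

101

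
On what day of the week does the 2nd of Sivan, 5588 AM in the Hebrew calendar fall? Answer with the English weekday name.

Thursday

Equivalently 15 May 1828 Gregorian, JDN 2388858.
2388858 ≡ 3 (mod 7); counting from Monday = 0 gives Thursday.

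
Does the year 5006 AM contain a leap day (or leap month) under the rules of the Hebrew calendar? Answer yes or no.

no

Hebrew year 5006 is year 9 of its 19-year Metonic cycle; leap years are at positions 3, 6, 8, 11, 14, 17, 19, so it is a common year (12 months).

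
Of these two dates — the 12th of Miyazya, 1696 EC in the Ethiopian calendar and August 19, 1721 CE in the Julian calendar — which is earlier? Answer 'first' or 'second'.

The two dates have Julian Day Numbers 2343541 and 2349884 respectively.
Since 2343541 < 2349884, the first date comes first.

first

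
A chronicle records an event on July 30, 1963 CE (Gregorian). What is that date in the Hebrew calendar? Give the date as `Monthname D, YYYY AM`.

Av 9, 5723 AM

Julian Day Number of the source date = 2438241.
Converting JDN 2438241 to the Hebrew calendar gives 9 Av 5723 AM.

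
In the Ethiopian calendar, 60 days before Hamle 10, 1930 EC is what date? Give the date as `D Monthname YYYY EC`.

JDN of Hamle 10, 1930 EC = 2429097.
2429097 − 60 = 2429037.
JDN 2429037 in the Ethiopian calendar is 10 Ginbot 1930 EC.

10 Ginbot 1930 EC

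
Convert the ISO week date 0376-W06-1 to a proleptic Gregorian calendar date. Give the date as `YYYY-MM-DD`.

0376-02-02

ISO week 1 of 376 is the week containing the first Thursday of 376.
Week 6, day 1 (Monday) lands on 0376-02-02.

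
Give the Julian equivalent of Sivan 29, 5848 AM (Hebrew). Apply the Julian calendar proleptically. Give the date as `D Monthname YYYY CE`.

Both dates share Julian Day Number 2483856; in the Julian calendar that is 5 June 2088 CE.

5 June 2088 CE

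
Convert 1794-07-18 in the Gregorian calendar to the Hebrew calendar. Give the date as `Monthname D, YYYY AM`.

Julian Day Number of the source date = 2376504.
Converting JDN 2376504 to the Hebrew calendar gives 20 Tammuz 5554 AM.

Tammuz 20, 5554 AM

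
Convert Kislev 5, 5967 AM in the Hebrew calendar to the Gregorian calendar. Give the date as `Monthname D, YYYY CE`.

Julian Day Number of the source date = 2527125.
Converting JDN 2527125 to the Gregorian calendar gives 7 December 2206 CE.

December 7, 2206 CE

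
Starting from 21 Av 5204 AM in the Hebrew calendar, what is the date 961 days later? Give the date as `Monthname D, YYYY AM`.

Counting 961 days forward from JDN 2248697 reaches JDN 2249658, which is Nisan 8, 5207 AM.

Nisan 8, 5207 AM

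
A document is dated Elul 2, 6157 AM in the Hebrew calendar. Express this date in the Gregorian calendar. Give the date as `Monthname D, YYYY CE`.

August 26, 2397 CE

Julian Day Number of the source date = 2596784.
Converting JDN 2596784 to the Gregorian calendar gives 26 August 2397 CE.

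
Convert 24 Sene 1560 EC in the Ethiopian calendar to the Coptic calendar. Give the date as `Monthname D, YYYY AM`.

Paoni 24, 1284 AM

Julian Day Number of the source date = 2293939.
Converting JDN 2293939 to the Coptic calendar gives 24 Paoni 1284 AM.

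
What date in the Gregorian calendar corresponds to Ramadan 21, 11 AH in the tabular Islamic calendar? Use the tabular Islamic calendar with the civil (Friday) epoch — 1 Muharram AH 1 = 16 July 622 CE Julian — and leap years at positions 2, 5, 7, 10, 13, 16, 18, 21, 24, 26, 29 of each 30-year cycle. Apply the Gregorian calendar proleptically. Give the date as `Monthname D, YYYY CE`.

Both dates share Julian Day Number 1952240; in the Gregorian calendar that is 13 December 632 CE.

December 13, 632 CE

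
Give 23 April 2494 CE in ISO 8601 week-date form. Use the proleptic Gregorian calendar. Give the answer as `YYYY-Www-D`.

The weekday is Friday (ISO weekday 5).
That Friday belongs to ISO week 16 of ISO year 2494.

2494-W16-5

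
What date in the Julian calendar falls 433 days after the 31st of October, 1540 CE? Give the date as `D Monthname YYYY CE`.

7 January 1542 CE

Counting 433 days forward from JDN 2283847 reaches JDN 2284280, which is 7 January 1542 CE.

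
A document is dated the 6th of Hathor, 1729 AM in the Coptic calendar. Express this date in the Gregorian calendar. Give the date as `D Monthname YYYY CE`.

15 November 2012 CE

Both dates share Julian Day Number 2456247; in the Gregorian calendar that is 15 November 2012 CE.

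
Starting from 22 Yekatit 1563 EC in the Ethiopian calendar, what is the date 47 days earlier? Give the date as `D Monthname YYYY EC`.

5 Tir 1563 EC

JDN of 22 Yekatit 1563 EC = 2294912.
2294912 − 47 = 2294865.
JDN 2294865 in the Ethiopian calendar is 5 Tir 1563 EC.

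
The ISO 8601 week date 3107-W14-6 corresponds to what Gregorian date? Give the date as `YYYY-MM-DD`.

3107-04-06

ISO week 1 of 3107 is the week containing the first Thursday of 3107.
Week 14, day 6 (Saturday) lands on 3107-04-06.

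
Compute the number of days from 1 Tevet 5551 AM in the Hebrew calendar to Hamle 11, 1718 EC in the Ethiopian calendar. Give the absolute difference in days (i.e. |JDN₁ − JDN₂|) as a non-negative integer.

23521

First date → JDN 2375186; second date → JDN 2351665.
The interval is |2375186 − 2351665| = 23521 days.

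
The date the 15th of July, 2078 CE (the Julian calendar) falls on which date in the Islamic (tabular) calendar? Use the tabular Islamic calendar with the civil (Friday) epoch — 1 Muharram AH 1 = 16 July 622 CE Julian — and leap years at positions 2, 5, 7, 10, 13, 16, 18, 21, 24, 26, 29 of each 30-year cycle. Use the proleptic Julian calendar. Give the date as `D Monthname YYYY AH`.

The source date corresponds to 28 July 2078 in the Gregorian calendar (JDN 2480243).
That day falls on 18 Ramadan 1501 AH in the tabular Islamic calendar.

18 Ramadan 1501 AH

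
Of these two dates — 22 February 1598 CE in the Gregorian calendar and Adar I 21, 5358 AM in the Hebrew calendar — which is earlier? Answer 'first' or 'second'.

first

First date → JDN 2304770; second date → JDN 2304775.
JDN 2304770 < JDN 2304775, so the first date is earlier.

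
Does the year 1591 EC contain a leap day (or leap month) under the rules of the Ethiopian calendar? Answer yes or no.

1591 mod 4 = 3; in the Ethiopian calendar a year is leap when year mod 4 = 3, so it is a leap year.

yes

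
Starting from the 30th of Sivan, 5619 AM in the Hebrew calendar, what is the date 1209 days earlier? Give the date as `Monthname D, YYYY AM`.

Counting 1209 days back from JDN 2400228 reaches JDN 2399019, which is Adar II 3, 5616 AM.

Adar II 3, 5616 AM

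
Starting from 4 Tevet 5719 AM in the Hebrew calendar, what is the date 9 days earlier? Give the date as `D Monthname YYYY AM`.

24 Kislev 5719 AM

The starting date is JDN 2436553; 2436553 − 9 = 2436544.
JDN 2436544 corresponds to 24 Kislev 5719 AM.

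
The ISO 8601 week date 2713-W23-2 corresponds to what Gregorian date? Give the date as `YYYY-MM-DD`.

2713-06-03

ISO week 1 of 2713 is the week containing the first Thursday of 2713.
Week 23, day 2 (Tuesday) lands on 2713-06-03.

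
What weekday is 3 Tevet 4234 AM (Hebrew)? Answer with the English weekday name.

Sunday

Equivalently 10 December 473 Gregorian, JDN 1894164.
1894164 ≡ 6 (mod 7); counting from Monday = 0 gives Sunday.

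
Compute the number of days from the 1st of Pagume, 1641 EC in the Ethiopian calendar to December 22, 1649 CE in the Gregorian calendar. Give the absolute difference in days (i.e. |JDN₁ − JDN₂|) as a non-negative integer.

First date → JDN 2323591; second date → JDN 2323701.
The interval is |2323591 − 2323701| = 110 days.

110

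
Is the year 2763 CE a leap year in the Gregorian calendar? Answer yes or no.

no

2763 is not divisible by 4, so it is a common year.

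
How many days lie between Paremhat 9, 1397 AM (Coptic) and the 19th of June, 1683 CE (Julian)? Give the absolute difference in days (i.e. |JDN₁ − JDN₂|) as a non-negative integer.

JDN of the first date = 2335107.
JDN of the second date = 2335943.
|2335943 − 2335107| = 836.

836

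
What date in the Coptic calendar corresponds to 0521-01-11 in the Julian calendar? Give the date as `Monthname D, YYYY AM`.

The source date corresponds to 13 January 521 in the proleptic Gregorian calendar (JDN 1911364).
That day falls on 16 Tobi 237 AM in the Coptic calendar.

Tobi 16, 237 AM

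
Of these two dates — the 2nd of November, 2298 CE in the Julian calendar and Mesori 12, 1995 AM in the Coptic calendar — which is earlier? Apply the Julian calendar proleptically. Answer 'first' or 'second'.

second

The two dates have Julian Day Numbers 2560708 and 2553679 respectively.
Since 2553679 < 2560708, the second date comes first.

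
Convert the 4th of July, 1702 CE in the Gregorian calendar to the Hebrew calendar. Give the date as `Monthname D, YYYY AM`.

Julian Day Number of the source date = 2342887.
Converting JDN 2342887 to the Hebrew calendar gives 8 Tammuz 5462 AM.

Tammuz 8, 5462 AM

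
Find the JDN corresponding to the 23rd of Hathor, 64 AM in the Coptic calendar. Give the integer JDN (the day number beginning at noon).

Equivalently 21 November 347 (proleptic Gregorian).
JDN 2400001 is 17 November 1858 CE (Gregorian), MJD 0; the target day is −551878 days from there, so JDN = 1848123.

1848123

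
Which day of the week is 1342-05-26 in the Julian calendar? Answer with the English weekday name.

This is JDN 2211369 (3 June 1342 Gregorian).
Since JDN mod 7 = 6 (0 = Monday), the day is Sunday.

Sunday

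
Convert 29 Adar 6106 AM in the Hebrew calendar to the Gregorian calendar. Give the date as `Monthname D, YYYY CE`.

Julian Day Number of the source date = 2578000.
Converting JDN 2578000 to the Gregorian calendar gives 23 March 2346 CE.

March 23, 2346 CE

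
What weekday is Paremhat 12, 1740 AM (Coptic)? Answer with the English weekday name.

Thursday

This is JDN 2460391 (21 March 2024 Gregorian).
JDN 2460391 mod 7 = 3, and JDN 0 was a Monday, so this is a Thursday.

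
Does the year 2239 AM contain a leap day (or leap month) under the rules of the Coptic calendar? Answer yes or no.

yes

2239 mod 4 = 3; in the Coptic calendar a year is leap when year mod 4 = 3, so it is a leap year.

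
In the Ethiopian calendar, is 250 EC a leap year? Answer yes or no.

250 mod 4 = 2; in the Ethiopian calendar a year is leap when year mod 4 = 3, so it is a common year.

no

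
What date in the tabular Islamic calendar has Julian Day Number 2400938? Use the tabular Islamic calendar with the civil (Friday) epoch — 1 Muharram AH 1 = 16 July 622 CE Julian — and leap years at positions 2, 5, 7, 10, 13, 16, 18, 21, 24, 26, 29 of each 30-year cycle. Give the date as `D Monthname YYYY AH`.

The Gregorian equivalent of JDN 2400938 is 11 June 1861.
In the tabular Islamic calendar that day is 2 Dhu al-Hijjah 1277 AH.

2 Dhu al-Hijjah 1277 AH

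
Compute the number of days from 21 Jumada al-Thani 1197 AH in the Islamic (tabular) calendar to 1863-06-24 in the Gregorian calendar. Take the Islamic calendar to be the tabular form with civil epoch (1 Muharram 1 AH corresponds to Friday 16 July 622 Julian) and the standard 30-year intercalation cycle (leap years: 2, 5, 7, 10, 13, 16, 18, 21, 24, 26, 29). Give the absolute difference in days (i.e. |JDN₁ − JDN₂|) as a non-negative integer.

29250

JDN of the first date = 2372431.
JDN of the second date = 2401681.
|2401681 − 2372431| = 29250.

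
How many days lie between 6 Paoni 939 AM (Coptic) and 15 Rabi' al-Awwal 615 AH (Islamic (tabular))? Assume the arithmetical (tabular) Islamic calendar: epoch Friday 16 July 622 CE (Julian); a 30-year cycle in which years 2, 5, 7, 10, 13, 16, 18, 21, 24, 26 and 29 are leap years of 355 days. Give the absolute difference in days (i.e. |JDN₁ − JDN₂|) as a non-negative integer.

First date → JDN 2167909; second date → JDN 2166094.
The interval is |2167909 − 2166094| = 1815 days.

1815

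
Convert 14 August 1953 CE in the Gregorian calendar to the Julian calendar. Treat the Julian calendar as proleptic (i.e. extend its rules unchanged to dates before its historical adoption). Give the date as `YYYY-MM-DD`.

1953-08-01

At this point the Julian calendar is 13 days behind the Gregorian.
14 August 1953 Gregorian − 13 days → 1 August 1953 Julian.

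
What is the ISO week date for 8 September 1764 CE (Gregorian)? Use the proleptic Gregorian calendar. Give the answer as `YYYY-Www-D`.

1764-W36-6

The weekday is Saturday (ISO weekday 6).
That Saturday belongs to ISO week 36 of ISO year 1764.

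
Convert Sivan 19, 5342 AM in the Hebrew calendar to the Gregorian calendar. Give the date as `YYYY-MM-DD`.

1582-06-19

Julian Day Number of the source date = 2299043.
Converting JDN 2299043 to the Gregorian calendar gives 19 June 1582 CE.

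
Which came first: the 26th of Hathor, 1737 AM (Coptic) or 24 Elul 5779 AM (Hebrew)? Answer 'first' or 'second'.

Converting both to JDN: 2459189 vs 2458751; the smaller is the second.

second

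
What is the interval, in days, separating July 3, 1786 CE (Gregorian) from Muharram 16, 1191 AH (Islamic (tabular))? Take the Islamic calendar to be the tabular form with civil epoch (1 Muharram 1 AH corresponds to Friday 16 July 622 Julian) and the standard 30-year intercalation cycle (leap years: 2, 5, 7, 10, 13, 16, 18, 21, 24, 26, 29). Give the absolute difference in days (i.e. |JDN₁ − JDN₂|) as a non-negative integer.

JDN of the first date = 2373567.
JDN of the second date = 2370151.
|2370151 − 2373567| = 3416.

3416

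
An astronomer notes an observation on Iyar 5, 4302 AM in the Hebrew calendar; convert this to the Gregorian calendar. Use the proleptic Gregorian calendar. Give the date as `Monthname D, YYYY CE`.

Julian Day Number of the source date = 1919148.
Converting JDN 1919148 to the Gregorian calendar gives 7 May 542 CE.

May 7, 542 CE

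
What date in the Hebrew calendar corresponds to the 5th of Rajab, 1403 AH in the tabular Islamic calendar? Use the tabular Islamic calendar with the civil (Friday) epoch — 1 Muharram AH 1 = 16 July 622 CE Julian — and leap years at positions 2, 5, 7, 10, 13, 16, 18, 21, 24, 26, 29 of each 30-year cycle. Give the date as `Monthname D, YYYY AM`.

Iyar 5, 5743 AM

Julian Day Number of the source date = 2445443.
Converting JDN 2445443 to the Hebrew calendar gives 5 Iyar 5743 AM.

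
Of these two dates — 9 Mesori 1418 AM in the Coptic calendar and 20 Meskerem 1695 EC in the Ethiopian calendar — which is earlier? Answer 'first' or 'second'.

First date → JDN 2342927; second date → JDN 2342973.
JDN 2342927 < JDN 2342973, so the first date is earlier.

first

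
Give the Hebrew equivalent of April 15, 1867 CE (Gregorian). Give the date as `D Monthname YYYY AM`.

Both dates share Julian Day Number 2403072; in the Hebrew calendar that is 10 Nisan 5627 AM.

10 Nisan 5627 AM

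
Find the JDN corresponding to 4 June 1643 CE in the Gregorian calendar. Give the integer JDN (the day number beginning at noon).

2321308

JDN 2400001 is 17 November 1858 CE (Gregorian), MJD 0; the target day is −78693 days from there, so JDN = 2321308.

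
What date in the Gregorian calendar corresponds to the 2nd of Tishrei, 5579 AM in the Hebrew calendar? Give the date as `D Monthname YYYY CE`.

2 October 1818 CE

Julian Day Number of the source date = 2385345.
Converting JDN 2385345 to the Gregorian calendar gives 2 October 1818 CE.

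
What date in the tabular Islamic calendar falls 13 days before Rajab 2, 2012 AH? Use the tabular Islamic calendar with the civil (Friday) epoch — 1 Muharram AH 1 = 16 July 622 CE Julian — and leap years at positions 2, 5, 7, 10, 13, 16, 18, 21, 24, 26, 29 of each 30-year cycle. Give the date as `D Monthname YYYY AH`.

The starting date is JDN 2661249; 2661249 − 13 = 2661236.
JDN 2661236 corresponds to 18 Jumada al-Thani 2012 AH.

18 Jumada al-Thani 2012 AH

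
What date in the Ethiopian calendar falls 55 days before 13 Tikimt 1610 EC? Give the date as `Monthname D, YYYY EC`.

Nehase 23, 1609 EC

The starting date is JDN 2311950; 2311950 − 55 = 2311895.
JDN 2311895 corresponds to Nehase 23, 1609 EC.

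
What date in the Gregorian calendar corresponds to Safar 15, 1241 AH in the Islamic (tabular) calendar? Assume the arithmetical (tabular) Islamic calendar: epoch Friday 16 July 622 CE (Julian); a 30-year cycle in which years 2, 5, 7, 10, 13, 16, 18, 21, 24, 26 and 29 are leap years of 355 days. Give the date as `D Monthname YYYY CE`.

Julian Day Number of the source date = 2387899.
Converting JDN 2387899 to the Gregorian calendar gives 29 September 1825 CE.

29 September 1825 CE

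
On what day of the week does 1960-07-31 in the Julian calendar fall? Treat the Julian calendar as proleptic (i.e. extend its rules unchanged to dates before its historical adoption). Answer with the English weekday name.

In the Gregorian calendar this is 13 August 1960 (JDN 2437160).
Since JDN mod 7 = 5 (0 = Monday), the day is Saturday.

Saturday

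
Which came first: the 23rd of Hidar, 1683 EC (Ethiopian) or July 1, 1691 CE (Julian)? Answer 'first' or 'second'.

Converting both to JDN: 2338653 vs 2338877; the smaller is the first.

first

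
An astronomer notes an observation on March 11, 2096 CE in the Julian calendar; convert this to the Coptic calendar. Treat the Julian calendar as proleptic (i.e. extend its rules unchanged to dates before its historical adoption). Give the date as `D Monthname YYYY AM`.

The source date corresponds to 24 March 2096 in the Gregorian calendar (JDN 2486692).
That day falls on 15 Paremhat 1812 AM in the Coptic calendar.

15 Paremhat 1812 AM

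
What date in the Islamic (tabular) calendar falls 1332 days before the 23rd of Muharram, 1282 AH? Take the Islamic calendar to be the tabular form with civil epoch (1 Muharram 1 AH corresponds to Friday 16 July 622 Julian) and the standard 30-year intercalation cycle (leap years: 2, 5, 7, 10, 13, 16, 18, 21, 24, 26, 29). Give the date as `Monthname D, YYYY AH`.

JDN of the 23rd of Muharram, 1282 AH = 2402406.
2402406 − 1332 = 2401074.
JDN 2401074 in the tabular Islamic calendar is Rabi' al-Thani 20, 1278 AH.

Rabi' al-Thani 20, 1278 AH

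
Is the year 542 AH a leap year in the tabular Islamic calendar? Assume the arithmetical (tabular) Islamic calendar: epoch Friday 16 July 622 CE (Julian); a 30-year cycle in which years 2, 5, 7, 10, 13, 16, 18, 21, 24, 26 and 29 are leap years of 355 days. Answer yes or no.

Year 542 AH is year 2 of its 30-year cycle; leap positions are 2, 5, 7, 10, 13, 16, 18, 21, 24, 26, 29, so it is a leap year (355 days).

yes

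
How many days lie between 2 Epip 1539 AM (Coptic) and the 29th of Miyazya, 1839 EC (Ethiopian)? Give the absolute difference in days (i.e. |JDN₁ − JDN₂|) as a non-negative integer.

8703

JDN of the first date = 2387085.
JDN of the second date = 2395788.
|2395788 − 2387085| = 8703.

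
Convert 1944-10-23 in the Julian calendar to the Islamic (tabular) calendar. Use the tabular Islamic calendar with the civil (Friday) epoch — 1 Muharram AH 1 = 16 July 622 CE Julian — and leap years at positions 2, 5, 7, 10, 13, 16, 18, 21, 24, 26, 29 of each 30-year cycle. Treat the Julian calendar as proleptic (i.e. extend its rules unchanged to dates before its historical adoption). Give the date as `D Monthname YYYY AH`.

The source date corresponds to 5 November 1944 in the Gregorian calendar (JDN 2431400).
That day falls on 19 Dhu al-Qa'dah 1363 AH in the tabular Islamic calendar.

19 Dhu al-Qa'dah 1363 AH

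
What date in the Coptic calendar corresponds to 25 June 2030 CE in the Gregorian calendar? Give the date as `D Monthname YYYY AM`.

Julian Day Number of the source date = 2462678.
Converting JDN 2462678 to the Coptic calendar gives 18 Paoni 1746 AM.

18 Paoni 1746 AM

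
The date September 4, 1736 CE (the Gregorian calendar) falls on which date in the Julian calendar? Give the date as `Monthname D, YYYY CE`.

The Julian–Gregorian offset here is 11 days (Julian trailing).
4 September 1736 Gregorian − 11 days → 24 August 1736 Julian.

August 24, 1736 CE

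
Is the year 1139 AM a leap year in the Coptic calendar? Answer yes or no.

1139 mod 4 = 3; in the Coptic calendar a year is leap when year mod 4 = 3, so it is a leap year.

yes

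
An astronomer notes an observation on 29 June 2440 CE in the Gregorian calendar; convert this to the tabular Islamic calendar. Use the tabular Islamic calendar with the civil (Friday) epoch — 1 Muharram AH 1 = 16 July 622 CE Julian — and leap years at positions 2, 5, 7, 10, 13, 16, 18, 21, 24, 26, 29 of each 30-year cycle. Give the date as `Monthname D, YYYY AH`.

Both dates share Julian Day Number 2612432; in the tabular Islamic calendar that is 28 Ramadan 1874 AH.

Ramadan 28, 1874 AH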